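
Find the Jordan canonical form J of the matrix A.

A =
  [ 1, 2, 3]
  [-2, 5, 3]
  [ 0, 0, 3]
J_2(3) ⊕ J_1(3)

The characteristic polynomial is
  det(x·I − A) = x^3 - 9*x^2 + 27*x - 27 = (x - 3)^3

Eigenvalues and multiplicities (the geometric multiplicity of λ is n − rank(A − λI), which equals the number of Jordan blocks for λ):
  λ = 3: algebraic multiplicity = 3, geometric multiplicity = 2

Determining the block sizes for each eigenvalue:
  λ = 3: 2 blocks summing to 3 forces exactly one block of size 2 and the rest size 1 → block sizes [2, 1]

Assembling the blocks gives a Jordan form
J =
  [3, 1, 0]
  [0, 3, 0]
  [0, 0, 3]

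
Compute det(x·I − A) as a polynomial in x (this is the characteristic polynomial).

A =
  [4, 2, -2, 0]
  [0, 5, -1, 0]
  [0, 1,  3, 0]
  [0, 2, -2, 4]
x^4 - 16*x^3 + 96*x^2 - 256*x + 256

Expanding det(x·I − A) (e.g. by cofactor expansion or by noting that A is similar to its Jordan form J, which has the same characteristic polynomial as A) gives
  χ_A(x) = x^4 - 16*x^3 + 96*x^2 - 256*x + 256
which factors as (x - 4)^4. The eigenvalues (with algebraic multiplicities) are λ = 4 with multiplicity 4.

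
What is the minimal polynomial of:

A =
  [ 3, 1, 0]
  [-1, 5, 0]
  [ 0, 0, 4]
x^2 - 8*x + 16

The characteristic polynomial is χ_A(x) = (x - 4)^3, so the eigenvalues are known. The minimal polynomial is
  m_A(x) = Π_λ (x − λ)^{k_λ}
where k_λ is the size of the *largest* Jordan block for λ (equivalently, the smallest k with (A − λI)^k v = 0 for every generalised eigenvector v of λ).

  λ = 4: largest Jordan block has size 2, contributing (x − 4)^2

So m_A(x) = (x - 4)^2 = x^2 - 8*x + 16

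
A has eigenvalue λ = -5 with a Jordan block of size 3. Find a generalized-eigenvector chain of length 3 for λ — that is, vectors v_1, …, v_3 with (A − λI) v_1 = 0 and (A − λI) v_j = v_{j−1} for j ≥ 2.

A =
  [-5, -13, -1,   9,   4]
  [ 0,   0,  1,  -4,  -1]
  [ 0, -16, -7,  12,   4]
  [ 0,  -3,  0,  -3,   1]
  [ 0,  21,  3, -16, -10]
A Jordan chain for λ = -5 of length 3:
v_1 = (8, 0, 0, 0, 0)ᵀ
v_2 = (-13, 5, -16, -3, 21)ᵀ
v_3 = (0, 1, 0, 0, 0)ᵀ

Let N = A − (-5)·I. We want v_3 with N^3 v_3 = 0 but N^2 v_3 ≠ 0; then v_{j-1} := N · v_j for j = 3, …, 2.

Pick v_3 = (0, 1, 0, 0, 0)ᵀ.
Then v_2 = N · v_3 = (-13, 5, -16, -3, 21)ᵀ.
Then v_1 = N · v_2 = (8, 0, 0, 0, 0)ᵀ.

Sanity check: (A − (-5)·I) v_1 = (0, 0, 0, 0, 0)ᵀ = 0. ✓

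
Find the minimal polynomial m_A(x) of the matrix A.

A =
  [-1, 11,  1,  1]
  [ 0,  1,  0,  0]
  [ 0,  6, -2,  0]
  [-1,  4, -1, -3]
x^3 + 3*x^2 - 4

The characteristic polynomial is χ_A(x) = (x - 1)*(x + 2)^3, so the eigenvalues are known. The minimal polynomial is
  m_A(x) = Π_λ (x − λ)^{k_λ}
where k_λ is the size of the *largest* Jordan block for λ (equivalently, the smallest k with (A − λI)^k v = 0 for every generalised eigenvector v of λ).

  λ = -2: largest Jordan block has size 2, contributing (x + 2)^2
  λ = 1: largest Jordan block has size 1, contributing (x − 1)

So m_A(x) = (x - 1)*(x + 2)^2 = x^3 + 3*x^2 - 4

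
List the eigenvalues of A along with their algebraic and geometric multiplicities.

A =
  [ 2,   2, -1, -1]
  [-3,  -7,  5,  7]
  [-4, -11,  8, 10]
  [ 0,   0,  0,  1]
λ = 1: alg = 4, geom = 2

Step 1 — factor the characteristic polynomial to read off the algebraic multiplicities:
  χ_A(x) = (x - 1)^4

Step 2 — compute geometric multiplicities via the rank-nullity identity g(λ) = n − rank(A − λI):
  rank(A − (1)·I) = 2, so dim ker(A − (1)·I) = n − 2 = 2

Summary:
  λ = 1: algebraic multiplicity = 4, geometric multiplicity = 2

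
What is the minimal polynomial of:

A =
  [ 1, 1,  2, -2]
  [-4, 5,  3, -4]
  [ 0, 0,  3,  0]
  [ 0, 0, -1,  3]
x^3 - 9*x^2 + 27*x - 27

The characteristic polynomial is χ_A(x) = (x - 3)^4, so the eigenvalues are known. The minimal polynomial is
  m_A(x) = Π_λ (x − λ)^{k_λ}
where k_λ is the size of the *largest* Jordan block for λ (equivalently, the smallest k with (A − λI)^k v = 0 for every generalised eigenvector v of λ).

  λ = 3: largest Jordan block has size 3, contributing (x − 3)^3

So m_A(x) = (x - 3)^3 = x^3 - 9*x^2 + 27*x - 27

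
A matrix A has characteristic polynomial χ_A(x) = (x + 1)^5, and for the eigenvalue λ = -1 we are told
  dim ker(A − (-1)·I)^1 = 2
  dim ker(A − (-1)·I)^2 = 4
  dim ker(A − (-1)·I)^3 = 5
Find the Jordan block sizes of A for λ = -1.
Block sizes for λ = -1: [3, 2]

From the dimensions of kernels of powers, the number of Jordan blocks of size at least j is d_j − d_{j−1} where d_j = dim ker(N^j) (with d_0 = 0). Computing the differences gives [2, 2, 1].
The number of blocks of size exactly k is (#blocks of size ≥ k) − (#blocks of size ≥ k + 1), so the partition is: 1 block(s) of size 2, 1 block(s) of size 3.
In nonincreasing order the block sizes are [3, 2].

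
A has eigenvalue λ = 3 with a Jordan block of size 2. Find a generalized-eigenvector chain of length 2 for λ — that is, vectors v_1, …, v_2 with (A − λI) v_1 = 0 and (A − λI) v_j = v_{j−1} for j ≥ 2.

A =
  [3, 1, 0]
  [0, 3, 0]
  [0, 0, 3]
A Jordan chain for λ = 3 of length 2:
v_1 = (1, 0, 0)ᵀ
v_2 = (0, 1, 0)ᵀ

Let N = A − (3)·I. We want v_2 with N^2 v_2 = 0 but N^1 v_2 ≠ 0; then v_{j-1} := N · v_j for j = 2, …, 2.

Pick v_2 = (0, 1, 0)ᵀ.
Then v_1 = N · v_2 = (1, 0, 0)ᵀ.

Sanity check: (A − (3)·I) v_1 = (0, 0, 0)ᵀ = 0. ✓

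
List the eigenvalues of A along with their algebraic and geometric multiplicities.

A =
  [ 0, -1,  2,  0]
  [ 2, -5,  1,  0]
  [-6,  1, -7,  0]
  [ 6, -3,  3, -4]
λ = -4: alg = 4, geom = 2

Step 1 — factor the characteristic polynomial to read off the algebraic multiplicities:
  χ_A(x) = (x + 4)^4

Step 2 — compute geometric multiplicities via the rank-nullity identity g(λ) = n − rank(A − λI):
  rank(A − (-4)·I) = 2, so dim ker(A − (-4)·I) = n − 2 = 2

Summary:
  λ = -4: algebraic multiplicity = 4, geometric multiplicity = 2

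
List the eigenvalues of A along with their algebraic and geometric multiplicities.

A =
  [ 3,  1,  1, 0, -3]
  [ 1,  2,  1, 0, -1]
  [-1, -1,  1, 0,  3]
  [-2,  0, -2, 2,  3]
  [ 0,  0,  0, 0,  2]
λ = 2: alg = 5, geom = 2

Step 1 — factor the characteristic polynomial to read off the algebraic multiplicities:
  χ_A(x) = (x - 2)^5

Step 2 — compute geometric multiplicities via the rank-nullity identity g(λ) = n − rank(A − λI):
  rank(A − (2)·I) = 3, so dim ker(A − (2)·I) = n − 3 = 2

Summary:
  λ = 2: algebraic multiplicity = 5, geometric multiplicity = 2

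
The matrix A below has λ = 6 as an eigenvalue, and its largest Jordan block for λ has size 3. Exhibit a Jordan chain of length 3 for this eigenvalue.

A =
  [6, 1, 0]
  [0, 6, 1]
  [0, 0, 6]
A Jordan chain for λ = 6 of length 3:
v_1 = (1, 0, 0)ᵀ
v_2 = (0, 1, 0)ᵀ
v_3 = (0, 0, 1)ᵀ

Let N = A − (6)·I. We want v_3 with N^3 v_3 = 0 but N^2 v_3 ≠ 0; then v_{j-1} := N · v_j for j = 3, …, 2.

Pick v_3 = (0, 0, 1)ᵀ.
Then v_2 = N · v_3 = (0, 1, 0)ᵀ.
Then v_1 = N · v_2 = (1, 0, 0)ᵀ.

Sanity check: (A − (6)·I) v_1 = (0, 0, 0)ᵀ = 0. ✓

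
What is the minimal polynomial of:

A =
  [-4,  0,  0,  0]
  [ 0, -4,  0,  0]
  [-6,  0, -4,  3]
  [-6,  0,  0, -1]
x^2 + 5*x + 4

The characteristic polynomial is χ_A(x) = (x + 1)*(x + 4)^3, so the eigenvalues are known. The minimal polynomial is
  m_A(x) = Π_λ (x − λ)^{k_λ}
where k_λ is the size of the *largest* Jordan block for λ (equivalently, the smallest k with (A − λI)^k v = 0 for every generalised eigenvector v of λ).

  λ = -4: largest Jordan block has size 1, contributing (x + 4)
  λ = -1: largest Jordan block has size 1, contributing (x + 1)

So m_A(x) = (x + 1)*(x + 4) = x^2 + 5*x + 4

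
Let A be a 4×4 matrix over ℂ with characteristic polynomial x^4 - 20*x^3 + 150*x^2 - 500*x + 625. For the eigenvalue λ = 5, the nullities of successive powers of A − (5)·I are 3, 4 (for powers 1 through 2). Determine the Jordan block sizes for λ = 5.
Block sizes for λ = 5: [2, 1, 1]

From the dimensions of kernels of powers, the number of Jordan blocks of size at least j is d_j − d_{j−1} where d_j = dim ker(N^j) (with d_0 = 0). Computing the differences gives [3, 1].
The number of blocks of size exactly k is (#blocks of size ≥ k) − (#blocks of size ≥ k + 1), so the partition is: 2 block(s) of size 1, 1 block(s) of size 2.
In nonincreasing order the block sizes are [2, 1, 1].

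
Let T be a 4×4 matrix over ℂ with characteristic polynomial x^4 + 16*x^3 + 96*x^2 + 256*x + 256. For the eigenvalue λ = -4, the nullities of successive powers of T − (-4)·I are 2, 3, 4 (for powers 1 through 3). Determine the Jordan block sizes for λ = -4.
Block sizes for λ = -4: [3, 1]

From the dimensions of kernels of powers, the number of Jordan blocks of size at least j is d_j − d_{j−1} where d_j = dim ker(N^j) (with d_0 = 0). Computing the differences gives [2, 1, 1].
The number of blocks of size exactly k is (#blocks of size ≥ k) − (#blocks of size ≥ k + 1), so the partition is: 1 block(s) of size 1, 1 block(s) of size 3.
In nonincreasing order the block sizes are [3, 1].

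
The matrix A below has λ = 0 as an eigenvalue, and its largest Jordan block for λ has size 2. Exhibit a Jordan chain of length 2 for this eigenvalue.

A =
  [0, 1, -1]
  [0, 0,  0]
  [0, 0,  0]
A Jordan chain for λ = 0 of length 2:
v_1 = (1, 0, 0)ᵀ
v_2 = (0, 1, 0)ᵀ

Let N = A − (0)·I. We want v_2 with N^2 v_2 = 0 but N^1 v_2 ≠ 0; then v_{j-1} := N · v_j for j = 2, …, 2.

Pick v_2 = (0, 1, 0)ᵀ.
Then v_1 = N · v_2 = (1, 0, 0)ᵀ.

Sanity check: (A − (0)·I) v_1 = (0, 0, 0)ᵀ = 0. ✓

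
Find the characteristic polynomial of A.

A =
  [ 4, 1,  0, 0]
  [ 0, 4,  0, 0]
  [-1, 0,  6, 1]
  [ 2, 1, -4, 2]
x^4 - 16*x^3 + 96*x^2 - 256*x + 256

Expanding det(x·I − A) (e.g. by cofactor expansion or by noting that A is similar to its Jordan form J, which has the same characteristic polynomial as A) gives
  χ_A(x) = x^4 - 16*x^3 + 96*x^2 - 256*x + 256
which factors as (x - 4)^4. The eigenvalues (with algebraic multiplicities) are λ = 4 with multiplicity 4.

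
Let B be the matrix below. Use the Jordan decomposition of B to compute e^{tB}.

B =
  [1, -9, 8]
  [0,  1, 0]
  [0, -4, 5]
e^{tB} =
  [exp(t), -t*exp(t) - 2*exp(5*t) + 2*exp(t), 2*exp(5*t) - 2*exp(t)]
  [0, exp(t), 0]
  [0, -exp(5*t) + exp(t), exp(5*t)]

Strategy: write B = P · J · P⁻¹ where J is a Jordan canonical form, so e^{tB} = P · e^{tJ} · P⁻¹, and e^{tJ} can be computed block-by-block.

B has Jordan form
J =
  [1, 1, 0]
  [0, 1, 0]
  [0, 0, 5]
(up to reordering of blocks).

Per-block formulas:
  For a 2×2 Jordan block J_2(1): exp(t · J_2(1)) = e^(1t)·(I + t·N), where N is the 2×2 nilpotent shift.
  For a 1×1 block at λ = 5: exp(t · [5]) = [e^(5t)].

After assembling e^{tJ} and conjugating by P, we get:

e^{tB} =
  [exp(t), -t*exp(t) - 2*exp(5*t) + 2*exp(t), 2*exp(5*t) - 2*exp(t)]
  [0, exp(t), 0]
  [0, -exp(5*t) + exp(t), exp(5*t)]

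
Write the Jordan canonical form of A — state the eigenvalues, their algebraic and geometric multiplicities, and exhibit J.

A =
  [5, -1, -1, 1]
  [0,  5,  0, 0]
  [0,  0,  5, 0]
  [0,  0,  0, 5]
J_2(5) ⊕ J_1(5) ⊕ J_1(5)

The characteristic polynomial is
  det(x·I − A) = x^4 - 20*x^3 + 150*x^2 - 500*x + 625 = (x - 5)^4

Eigenvalues and multiplicities (the geometric multiplicity of λ is n − rank(A − λI), which equals the number of Jordan blocks for λ):
  λ = 5: algebraic multiplicity = 4, geometric multiplicity = 3

Determining the block sizes for each eigenvalue:
  λ = 5: 3 blocks summing to 4 forces exactly one block of size 2 and the rest size 1 → block sizes [2, 1, 1]

Assembling the blocks gives a Jordan form
J =
  [5, 1, 0, 0]
  [0, 5, 0, 0]
  [0, 0, 5, 0]
  [0, 0, 0, 5]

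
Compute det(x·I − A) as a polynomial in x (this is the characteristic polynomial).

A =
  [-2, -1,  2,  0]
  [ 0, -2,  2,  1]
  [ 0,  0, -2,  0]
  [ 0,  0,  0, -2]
x^4 + 8*x^3 + 24*x^2 + 32*x + 16

Expanding det(x·I − A) (e.g. by cofactor expansion or by noting that A is similar to its Jordan form J, which has the same characteristic polynomial as A) gives
  χ_A(x) = x^4 + 8*x^3 + 24*x^2 + 32*x + 16
which factors as (x + 2)^4. The eigenvalues (with algebraic multiplicities) are λ = -2 with multiplicity 4.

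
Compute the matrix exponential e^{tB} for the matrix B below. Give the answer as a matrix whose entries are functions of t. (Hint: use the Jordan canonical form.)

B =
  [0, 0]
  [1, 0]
e^{tB} =
  [1, 0]
  [t, 1]

Strategy: write B = P · J · P⁻¹ where J is a Jordan canonical form, so e^{tB} = P · e^{tJ} · P⁻¹, and e^{tJ} can be computed block-by-block.

B has Jordan form
J =
  [0, 1]
  [0, 0]
(up to reordering of blocks).

Per-block formulas:
  For a 2×2 Jordan block J_2(0): exp(t · J_2(0)) = e^(0t)·(I + t·N), where N is the 2×2 nilpotent shift.

After assembling e^{tJ} and conjugating by P, we get:

e^{tB} =
  [1, 0]
  [t, 1]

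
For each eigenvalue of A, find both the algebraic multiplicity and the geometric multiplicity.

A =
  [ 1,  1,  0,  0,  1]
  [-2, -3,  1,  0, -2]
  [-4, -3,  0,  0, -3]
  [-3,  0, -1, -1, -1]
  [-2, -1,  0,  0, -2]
λ = -1: alg = 5, geom = 2

Step 1 — factor the characteristic polynomial to read off the algebraic multiplicities:
  χ_A(x) = (x + 1)^5

Step 2 — compute geometric multiplicities via the rank-nullity identity g(λ) = n − rank(A − λI):
  rank(A − (-1)·I) = 3, so dim ker(A − (-1)·I) = n − 3 = 2

Summary:
  λ = -1: algebraic multiplicity = 5, geometric multiplicity = 2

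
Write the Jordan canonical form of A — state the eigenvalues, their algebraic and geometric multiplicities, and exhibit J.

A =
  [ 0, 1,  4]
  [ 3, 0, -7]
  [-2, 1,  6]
J_3(2)

The characteristic polynomial is
  det(x·I − A) = x^3 - 6*x^2 + 12*x - 8 = (x - 2)^3

Eigenvalues and multiplicities (the geometric multiplicity of λ is n − rank(A − λI), which equals the number of Jordan blocks for λ):
  λ = 2: algebraic multiplicity = 3, geometric multiplicity = 1

Determining the block sizes for each eigenvalue:
  λ = 2: one block (gm = 1), so the single block has size am = 3 → block sizes [3]

Assembling the blocks gives a Jordan form
J =
  [2, 1, 0]
  [0, 2, 1]
  [0, 0, 2]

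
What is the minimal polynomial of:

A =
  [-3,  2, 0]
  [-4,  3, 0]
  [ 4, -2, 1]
x^2 - 1

The characteristic polynomial is χ_A(x) = (x - 1)^2*(x + 1), so the eigenvalues are known. The minimal polynomial is
  m_A(x) = Π_λ (x − λ)^{k_λ}
where k_λ is the size of the *largest* Jordan block for λ (equivalently, the smallest k with (A − λI)^k v = 0 for every generalised eigenvector v of λ).

  λ = -1: largest Jordan block has size 1, contributing (x + 1)
  λ = 1: largest Jordan block has size 1, contributing (x − 1)

So m_A(x) = (x - 1)*(x + 1) = x^2 - 1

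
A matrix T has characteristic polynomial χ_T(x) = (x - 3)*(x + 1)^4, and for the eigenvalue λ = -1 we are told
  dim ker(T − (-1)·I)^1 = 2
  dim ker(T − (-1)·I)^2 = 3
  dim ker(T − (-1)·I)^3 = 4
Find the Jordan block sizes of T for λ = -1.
Block sizes for λ = -1: [3, 1]

From the dimensions of kernels of powers, the number of Jordan blocks of size at least j is d_j − d_{j−1} where d_j = dim ker(N^j) (with d_0 = 0). Computing the differences gives [2, 1, 1].
The number of blocks of size exactly k is (#blocks of size ≥ k) − (#blocks of size ≥ k + 1), so the partition is: 1 block(s) of size 1, 1 block(s) of size 3.
In nonincreasing order the block sizes are [3, 1].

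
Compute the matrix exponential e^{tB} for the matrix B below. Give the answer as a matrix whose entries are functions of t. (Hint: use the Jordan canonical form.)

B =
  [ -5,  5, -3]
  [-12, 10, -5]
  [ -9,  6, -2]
e^{tB} =
  [3*t^2*exp(t)/2 - 6*t*exp(t) + exp(t), -3*t^2*exp(t)/2 + 5*t*exp(t), t^2*exp(t) - 3*t*exp(t)]
  [9*t^2*exp(t)/2 - 12*t*exp(t), -9*t^2*exp(t)/2 + 9*t*exp(t) + exp(t), 3*t^2*exp(t) - 5*t*exp(t)]
  [9*t^2*exp(t)/2 - 9*t*exp(t), -9*t^2*exp(t)/2 + 6*t*exp(t), 3*t^2*exp(t) - 3*t*exp(t) + exp(t)]

Strategy: write B = P · J · P⁻¹ where J is a Jordan canonical form, so e^{tB} = P · e^{tJ} · P⁻¹, and e^{tJ} can be computed block-by-block.

B has Jordan form
J =
  [1, 1, 0]
  [0, 1, 1]
  [0, 0, 1]
(up to reordering of blocks).

Per-block formulas:
  For a 3×3 Jordan block J_3(1): exp(t · J_3(1)) = e^(1t)·(I + t·N + (t^2/2)·N^2), where N is the 3×3 nilpotent shift.

After assembling e^{tJ} and conjugating by P, we get:

e^{tB} =
  [3*t^2*exp(t)/2 - 6*t*exp(t) + exp(t), -3*t^2*exp(t)/2 + 5*t*exp(t), t^2*exp(t) - 3*t*exp(t)]
  [9*t^2*exp(t)/2 - 12*t*exp(t), -9*t^2*exp(t)/2 + 9*t*exp(t) + exp(t), 3*t^2*exp(t) - 5*t*exp(t)]
  [9*t^2*exp(t)/2 - 9*t*exp(t), -9*t^2*exp(t)/2 + 6*t*exp(t), 3*t^2*exp(t) - 3*t*exp(t) + exp(t)]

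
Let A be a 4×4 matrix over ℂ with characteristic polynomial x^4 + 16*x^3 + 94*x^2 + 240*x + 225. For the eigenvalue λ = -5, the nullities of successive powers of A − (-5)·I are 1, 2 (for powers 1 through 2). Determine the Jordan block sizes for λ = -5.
Block sizes for λ = -5: [2]

From the dimensions of kernels of powers, the number of Jordan blocks of size at least j is d_j − d_{j−1} where d_j = dim ker(N^j) (with d_0 = 0). Computing the differences gives [1, 1].
The number of blocks of size exactly k is (#blocks of size ≥ k) − (#blocks of size ≥ k + 1), so the partition is: 1 block(s) of size 2.
In nonincreasing order the block sizes are [2].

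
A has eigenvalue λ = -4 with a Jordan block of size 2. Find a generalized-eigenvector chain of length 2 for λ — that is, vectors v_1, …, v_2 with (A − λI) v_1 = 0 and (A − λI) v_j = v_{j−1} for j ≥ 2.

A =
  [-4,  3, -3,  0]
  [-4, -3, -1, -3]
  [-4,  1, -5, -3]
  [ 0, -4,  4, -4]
A Jordan chain for λ = -4 of length 2:
v_1 = (0, -4, -4, 0)ᵀ
v_2 = (1, 0, 0, 0)ᵀ

Let N = A − (-4)·I. We want v_2 with N^2 v_2 = 0 but N^1 v_2 ≠ 0; then v_{j-1} := N · v_j for j = 2, …, 2.

Pick v_2 = (1, 0, 0, 0)ᵀ.
Then v_1 = N · v_2 = (0, -4, -4, 0)ᵀ.

Sanity check: (A − (-4)·I) v_1 = (0, 0, 0, 0)ᵀ = 0. ✓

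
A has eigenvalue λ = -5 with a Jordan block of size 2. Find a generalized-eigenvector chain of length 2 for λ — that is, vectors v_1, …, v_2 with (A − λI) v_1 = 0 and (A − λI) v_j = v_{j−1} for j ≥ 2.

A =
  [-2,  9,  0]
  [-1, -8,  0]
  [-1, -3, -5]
A Jordan chain for λ = -5 of length 2:
v_1 = (3, -1, -1)ᵀ
v_2 = (1, 0, 0)ᵀ

Let N = A − (-5)·I. We want v_2 with N^2 v_2 = 0 but N^1 v_2 ≠ 0; then v_{j-1} := N · v_j for j = 2, …, 2.

Pick v_2 = (1, 0, 0)ᵀ.
Then v_1 = N · v_2 = (3, -1, -1)ᵀ.

Sanity check: (A − (-5)·I) v_1 = (0, 0, 0)ᵀ = 0. ✓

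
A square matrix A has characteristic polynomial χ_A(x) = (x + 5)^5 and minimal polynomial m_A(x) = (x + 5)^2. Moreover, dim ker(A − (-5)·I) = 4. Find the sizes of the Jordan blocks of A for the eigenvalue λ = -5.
Block sizes for λ = -5: [2, 1, 1, 1]

Step 1 — from the characteristic polynomial, algebraic multiplicity of λ = -5 is 5. From dim ker(A − (-5)·I) = 4, there are exactly 4 Jordan blocks for λ = -5.
Step 2 — from the minimal polynomial, the factor (x + 5)^2 tells us the largest block for λ = -5 has size 2.
Step 3 — with total size 5, 4 blocks, and largest block 2, the block sizes (in nonincreasing order) are [2, 1, 1, 1].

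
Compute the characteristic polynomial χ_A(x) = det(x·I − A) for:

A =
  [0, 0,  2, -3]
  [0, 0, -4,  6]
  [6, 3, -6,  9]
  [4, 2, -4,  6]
x^4

Expanding det(x·I − A) (e.g. by cofactor expansion or by noting that A is similar to its Jordan form J, which has the same characteristic polynomial as A) gives
  χ_A(x) = x^4
which factors as x^4. The eigenvalues (with algebraic multiplicities) are λ = 0 with multiplicity 4.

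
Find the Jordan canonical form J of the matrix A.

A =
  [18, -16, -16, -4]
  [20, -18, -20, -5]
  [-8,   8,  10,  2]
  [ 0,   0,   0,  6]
J_1(2) ⊕ J_1(2) ⊕ J_2(6)

The characteristic polynomial is
  det(x·I − A) = x^4 - 16*x^3 + 88*x^2 - 192*x + 144 = (x - 6)^2*(x - 2)^2

Eigenvalues and multiplicities (the geometric multiplicity of λ is n − rank(A − λI), which equals the number of Jordan blocks for λ):
  λ = 2: algebraic multiplicity = 2, geometric multiplicity = 2
  λ = 6: algebraic multiplicity = 2, geometric multiplicity = 1

Determining the block sizes for each eigenvalue:
  λ = 2: gm = am = 2, so every block has size 1 → block sizes [1, 1]
  λ = 6: one block (gm = 1), so the single block has size am = 2 → block sizes [2]

Assembling the blocks gives a Jordan form
J =
  [2, 0, 0, 0]
  [0, 2, 0, 0]
  [0, 0, 6, 1]
  [0, 0, 0, 6]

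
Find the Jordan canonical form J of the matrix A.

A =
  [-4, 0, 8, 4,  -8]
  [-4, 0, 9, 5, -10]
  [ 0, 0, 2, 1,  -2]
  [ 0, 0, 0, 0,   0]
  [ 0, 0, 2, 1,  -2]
J_1(-4) ⊕ J_3(0) ⊕ J_1(0)

The characteristic polynomial is
  det(x·I − A) = x^5 + 4*x^4 = x^4*(x + 4)

Eigenvalues and multiplicities (the geometric multiplicity of λ is n − rank(A − λI), which equals the number of Jordan blocks for λ):
  λ = -4: algebraic multiplicity = 1, geometric multiplicity = 1
  λ = 0: algebraic multiplicity = 4, geometric multiplicity = 2

Determining the block sizes for each eigenvalue:
  λ = -4: one block (gm = 1), so the single block has size am = 1 → block sizes [1]
  λ = 0: with am = 4 and gm = 2, the partition is not yet determined (e.g. several partitions of 4 into 2 parts exist). Let N = A − (0)·I. Computing rank(N^1) = 3, rank(N^2) = 2, rank(N^3) = 1; the number of blocks of size ≥ j is rank(N^{j−1}) − rank(N^j), giving [2, 1, 1]. So we have 1 block(s) of size 3, 1 block(s) of size 1 → block sizes [3, 1]

Assembling the blocks gives a Jordan form
J =
  [-4, 0, 0, 0, 0]
  [ 0, 0, 1, 0, 0]
  [ 0, 0, 0, 1, 0]
  [ 0, 0, 0, 0, 0]
  [ 0, 0, 0, 0, 0]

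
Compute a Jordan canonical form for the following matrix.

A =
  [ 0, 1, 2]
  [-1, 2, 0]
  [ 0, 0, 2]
J_2(1) ⊕ J_1(2)

The characteristic polynomial is
  det(x·I − A) = x^3 - 4*x^2 + 5*x - 2 = (x - 2)*(x - 1)^2

Eigenvalues and multiplicities (the geometric multiplicity of λ is n − rank(A − λI), which equals the number of Jordan blocks for λ):
  λ = 1: algebraic multiplicity = 2, geometric multiplicity = 1
  λ = 2: algebraic multiplicity = 1, geometric multiplicity = 1

Determining the block sizes for each eigenvalue:
  λ = 1: one block (gm = 1), so the single block has size am = 2 → block sizes [2]
  λ = 2: one block (gm = 1), so the single block has size am = 1 → block sizes [1]

Assembling the blocks gives a Jordan form
J =
  [1, 1, 0]
  [0, 1, 0]
  [0, 0, 2]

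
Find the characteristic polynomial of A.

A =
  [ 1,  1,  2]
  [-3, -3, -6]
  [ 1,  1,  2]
x^3

Expanding det(x·I − A) (e.g. by cofactor expansion or by noting that A is similar to its Jordan form J, which has the same characteristic polynomial as A) gives
  χ_A(x) = x^3
which factors as x^3. The eigenvalues (with algebraic multiplicities) are λ = 0 with multiplicity 3.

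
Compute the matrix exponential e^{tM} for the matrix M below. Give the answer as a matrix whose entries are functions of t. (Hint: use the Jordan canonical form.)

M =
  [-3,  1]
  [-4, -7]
e^{tM} =
  [2*t*exp(-5*t) + exp(-5*t), t*exp(-5*t)]
  [-4*t*exp(-5*t), -2*t*exp(-5*t) + exp(-5*t)]

Strategy: write M = P · J · P⁻¹ where J is a Jordan canonical form, so e^{tM} = P · e^{tJ} · P⁻¹, and e^{tJ} can be computed block-by-block.

M has Jordan form
J =
  [-5,  1]
  [ 0, -5]
(up to reordering of blocks).

Per-block formulas:
  For a 2×2 Jordan block J_2(-5): exp(t · J_2(-5)) = e^(-5t)·(I + t·N), where N is the 2×2 nilpotent shift.

After assembling e^{tJ} and conjugating by P, we get:

e^{tM} =
  [2*t*exp(-5*t) + exp(-5*t), t*exp(-5*t)]
  [-4*t*exp(-5*t), -2*t*exp(-5*t) + exp(-5*t)]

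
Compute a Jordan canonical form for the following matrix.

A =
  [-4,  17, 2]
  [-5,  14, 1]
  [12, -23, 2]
J_3(4)

The characteristic polynomial is
  det(x·I − A) = x^3 - 12*x^2 + 48*x - 64 = (x - 4)^3

Eigenvalues and multiplicities (the geometric multiplicity of λ is n − rank(A − λI), which equals the number of Jordan blocks for λ):
  λ = 4: algebraic multiplicity = 3, geometric multiplicity = 1

Determining the block sizes for each eigenvalue:
  λ = 4: one block (gm = 1), so the single block has size am = 3 → block sizes [3]

Assembling the blocks gives a Jordan form
J =
  [4, 1, 0]
  [0, 4, 1]
  [0, 0, 4]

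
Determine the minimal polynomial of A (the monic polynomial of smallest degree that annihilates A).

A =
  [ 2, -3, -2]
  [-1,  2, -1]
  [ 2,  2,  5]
x^3 - 9*x^2 + 27*x - 27

The characteristic polynomial is χ_A(x) = (x - 3)^3, so the eigenvalues are known. The minimal polynomial is
  m_A(x) = Π_λ (x − λ)^{k_λ}
where k_λ is the size of the *largest* Jordan block for λ (equivalently, the smallest k with (A − λI)^k v = 0 for every generalised eigenvector v of λ).

  λ = 3: largest Jordan block has size 3, contributing (x − 3)^3

So m_A(x) = (x - 3)^3 = x^3 - 9*x^2 + 27*x - 27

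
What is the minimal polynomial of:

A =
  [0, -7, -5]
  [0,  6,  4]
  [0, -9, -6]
x^3

The characteristic polynomial is χ_A(x) = x^3, so the eigenvalues are known. The minimal polynomial is
  m_A(x) = Π_λ (x − λ)^{k_λ}
where k_λ is the size of the *largest* Jordan block for λ (equivalently, the smallest k with (A − λI)^k v = 0 for every generalised eigenvector v of λ).

  λ = 0: largest Jordan block has size 3, contributing (x − 0)^3

So m_A(x) = x^3 = x^3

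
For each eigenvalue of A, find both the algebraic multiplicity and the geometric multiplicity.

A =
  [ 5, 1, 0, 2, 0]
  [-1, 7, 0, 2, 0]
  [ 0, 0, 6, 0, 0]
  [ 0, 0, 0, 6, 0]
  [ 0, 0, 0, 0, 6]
λ = 6: alg = 5, geom = 4

Step 1 — factor the characteristic polynomial to read off the algebraic multiplicities:
  χ_A(x) = (x - 6)^5

Step 2 — compute geometric multiplicities via the rank-nullity identity g(λ) = n − rank(A − λI):
  rank(A − (6)·I) = 1, so dim ker(A − (6)·I) = n − 1 = 4

Summary:
  λ = 6: algebraic multiplicity = 5, geometric multiplicity = 4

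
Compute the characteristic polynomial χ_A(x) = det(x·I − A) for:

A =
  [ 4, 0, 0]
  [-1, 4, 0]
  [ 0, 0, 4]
x^3 - 12*x^2 + 48*x - 64

Expanding det(x·I − A) (e.g. by cofactor expansion or by noting that A is similar to its Jordan form J, which has the same characteristic polynomial as A) gives
  χ_A(x) = x^3 - 12*x^2 + 48*x - 64
which factors as (x - 4)^3. The eigenvalues (with algebraic multiplicities) are λ = 4 with multiplicity 3.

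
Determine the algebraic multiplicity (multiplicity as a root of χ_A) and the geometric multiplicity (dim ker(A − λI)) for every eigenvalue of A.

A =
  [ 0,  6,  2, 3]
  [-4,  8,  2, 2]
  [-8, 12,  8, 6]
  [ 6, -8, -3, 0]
λ = 4: alg = 4, geom = 2

Step 1 — factor the characteristic polynomial to read off the algebraic multiplicities:
  χ_A(x) = (x - 4)^4

Step 2 — compute geometric multiplicities via the rank-nullity identity g(λ) = n − rank(A − λI):
  rank(A − (4)·I) = 2, so dim ker(A − (4)·I) = n − 2 = 2

Summary:
  λ = 4: algebraic multiplicity = 4, geometric multiplicity = 2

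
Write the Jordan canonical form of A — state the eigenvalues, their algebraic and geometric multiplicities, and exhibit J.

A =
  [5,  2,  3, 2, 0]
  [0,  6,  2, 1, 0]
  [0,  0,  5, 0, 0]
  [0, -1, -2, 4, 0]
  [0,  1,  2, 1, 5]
J_2(5) ⊕ J_2(5) ⊕ J_1(5)

The characteristic polynomial is
  det(x·I − A) = x^5 - 25*x^4 + 250*x^3 - 1250*x^2 + 3125*x - 3125 = (x - 5)^5

Eigenvalues and multiplicities (the geometric multiplicity of λ is n − rank(A − λI), which equals the number of Jordan blocks for λ):
  λ = 5: algebraic multiplicity = 5, geometric multiplicity = 3

Determining the block sizes for each eigenvalue:
  λ = 5: with am = 5 and gm = 3, the partition is not yet determined (e.g. several partitions of 5 into 3 parts exist). Let N = A − (5)·I. Computing rank(N^1) = 2, rank(N^2) = 0; the number of blocks of size ≥ j is rank(N^{j−1}) − rank(N^j), giving [3, 2]. So we have 2 block(s) of size 2, 1 block(s) of size 1 → block sizes [2, 2, 1]

Assembling the blocks gives a Jordan form
J =
  [5, 1, 0, 0, 0]
  [0, 5, 0, 0, 0]
  [0, 0, 5, 1, 0]
  [0, 0, 0, 5, 0]
  [0, 0, 0, 0, 5]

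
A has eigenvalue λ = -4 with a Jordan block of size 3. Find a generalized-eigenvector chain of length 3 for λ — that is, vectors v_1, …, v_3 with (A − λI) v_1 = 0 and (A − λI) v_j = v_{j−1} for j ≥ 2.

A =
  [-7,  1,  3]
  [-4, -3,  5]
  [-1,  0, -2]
A Jordan chain for λ = -4 of length 3:
v_1 = (2, 3, 1)ᵀ
v_2 = (-3, -4, -1)ᵀ
v_3 = (1, 0, 0)ᵀ

Let N = A − (-4)·I. We want v_3 with N^3 v_3 = 0 but N^2 v_3 ≠ 0; then v_{j-1} := N · v_j for j = 3, …, 2.

Pick v_3 = (1, 0, 0)ᵀ.
Then v_2 = N · v_3 = (-3, -4, -1)ᵀ.
Then v_1 = N · v_2 = (2, 3, 1)ᵀ.

Sanity check: (A − (-4)·I) v_1 = (0, 0, 0)ᵀ = 0. ✓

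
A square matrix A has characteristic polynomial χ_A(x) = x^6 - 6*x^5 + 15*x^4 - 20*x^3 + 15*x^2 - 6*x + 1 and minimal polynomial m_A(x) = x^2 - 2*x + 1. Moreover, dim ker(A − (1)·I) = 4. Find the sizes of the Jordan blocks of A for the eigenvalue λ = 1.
Block sizes for λ = 1: [2, 2, 1, 1]

Step 1 — from the characteristic polynomial, algebraic multiplicity of λ = 1 is 6. From dim ker(A − (1)·I) = 4, there are exactly 4 Jordan blocks for λ = 1.
Step 2 — from the minimal polynomial, the factor (x − 1)^2 tells us the largest block for λ = 1 has size 2.
Step 3 — with total size 6, 4 blocks, and largest block 2, the block sizes (in nonincreasing order) are [2, 2, 1, 1].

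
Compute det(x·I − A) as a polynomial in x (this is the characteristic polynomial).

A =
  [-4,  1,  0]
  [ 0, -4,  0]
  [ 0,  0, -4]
x^3 + 12*x^2 + 48*x + 64

Expanding det(x·I − A) (e.g. by cofactor expansion or by noting that A is similar to its Jordan form J, which has the same characteristic polynomial as A) gives
  χ_A(x) = x^3 + 12*x^2 + 48*x + 64
which factors as (x + 4)^3. The eigenvalues (with algebraic multiplicities) are λ = -4 with multiplicity 3.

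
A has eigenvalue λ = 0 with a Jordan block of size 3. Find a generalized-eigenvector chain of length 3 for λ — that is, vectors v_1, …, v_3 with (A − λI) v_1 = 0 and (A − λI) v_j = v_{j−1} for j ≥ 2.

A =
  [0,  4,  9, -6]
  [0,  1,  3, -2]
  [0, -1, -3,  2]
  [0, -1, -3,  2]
A Jordan chain for λ = 0 of length 3:
v_1 = (1, 0, 0, 0)ᵀ
v_2 = (4, 1, -1, -1)ᵀ
v_3 = (0, 1, 0, 0)ᵀ

Let N = A − (0)·I. We want v_3 with N^3 v_3 = 0 but N^2 v_3 ≠ 0; then v_{j-1} := N · v_j for j = 3, …, 2.

Pick v_3 = (0, 1, 0, 0)ᵀ.
Then v_2 = N · v_3 = (4, 1, -1, -1)ᵀ.
Then v_1 = N · v_2 = (1, 0, 0, 0)ᵀ.

Sanity check: (A − (0)·I) v_1 = (0, 0, 0, 0)ᵀ = 0. ✓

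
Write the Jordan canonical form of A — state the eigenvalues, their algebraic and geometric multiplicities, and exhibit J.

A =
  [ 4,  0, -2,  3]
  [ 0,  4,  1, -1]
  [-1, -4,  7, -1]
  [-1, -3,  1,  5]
J_3(5) ⊕ J_1(5)

The characteristic polynomial is
  det(x·I − A) = x^4 - 20*x^3 + 150*x^2 - 500*x + 625 = (x - 5)^4

Eigenvalues and multiplicities (the geometric multiplicity of λ is n − rank(A − λI), which equals the number of Jordan blocks for λ):
  λ = 5: algebraic multiplicity = 4, geometric multiplicity = 2

Determining the block sizes for each eigenvalue:
  λ = 5: with am = 4 and gm = 2, the partition is not yet determined (e.g. several partitions of 4 into 2 parts exist). Let N = A − (5)·I. Computing rank(N^1) = 2, rank(N^2) = 1, rank(N^3) = 0; the number of blocks of size ≥ j is rank(N^{j−1}) − rank(N^j), giving [2, 1, 1]. So we have 1 block(s) of size 3, 1 block(s) of size 1 → block sizes [3, 1]

Assembling the blocks gives a Jordan form
J =
  [5, 1, 0, 0]
  [0, 5, 1, 0]
  [0, 0, 5, 0]
  [0, 0, 0, 5]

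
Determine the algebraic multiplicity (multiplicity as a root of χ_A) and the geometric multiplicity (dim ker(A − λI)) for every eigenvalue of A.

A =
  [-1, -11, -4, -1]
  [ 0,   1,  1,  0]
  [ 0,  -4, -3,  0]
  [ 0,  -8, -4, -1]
λ = -1: alg = 4, geom = 2

Step 1 — factor the characteristic polynomial to read off the algebraic multiplicities:
  χ_A(x) = (x + 1)^4

Step 2 — compute geometric multiplicities via the rank-nullity identity g(λ) = n − rank(A − λI):
  rank(A − (-1)·I) = 2, so dim ker(A − (-1)·I) = n − 2 = 2

Summary:
  λ = -1: algebraic multiplicity = 4, geometric multiplicity = 2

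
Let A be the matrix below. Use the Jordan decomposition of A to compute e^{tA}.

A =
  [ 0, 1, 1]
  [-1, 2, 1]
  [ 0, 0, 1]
e^{tA} =
  [-t*exp(t) + exp(t), t*exp(t), t*exp(t)]
  [-t*exp(t), t*exp(t) + exp(t), t*exp(t)]
  [0, 0, exp(t)]

Strategy: write A = P · J · P⁻¹ where J is a Jordan canonical form, so e^{tA} = P · e^{tJ} · P⁻¹, and e^{tJ} can be computed block-by-block.

A has Jordan form
J =
  [1, 1, 0]
  [0, 1, 0]
  [0, 0, 1]
(up to reordering of blocks).

Per-block formulas:
  For a 1×1 block at λ = 1: exp(t · [1]) = [e^(1t)].
  For a 2×2 Jordan block J_2(1): exp(t · J_2(1)) = e^(1t)·(I + t·N), where N is the 2×2 nilpotent shift.

After assembling e^{tJ} and conjugating by P, we get:

e^{tA} =
  [-t*exp(t) + exp(t), t*exp(t), t*exp(t)]
  [-t*exp(t), t*exp(t) + exp(t), t*exp(t)]
  [0, 0, exp(t)]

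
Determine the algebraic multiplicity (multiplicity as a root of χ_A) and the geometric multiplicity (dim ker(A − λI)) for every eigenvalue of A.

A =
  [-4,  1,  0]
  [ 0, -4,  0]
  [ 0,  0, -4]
λ = -4: alg = 3, geom = 2

Step 1 — factor the characteristic polynomial to read off the algebraic multiplicities:
  χ_A(x) = (x + 4)^3

Step 2 — compute geometric multiplicities via the rank-nullity identity g(λ) = n − rank(A − λI):
  rank(A − (-4)·I) = 1, so dim ker(A − (-4)·I) = n − 1 = 2

Summary:
  λ = -4: algebraic multiplicity = 3, geometric multiplicity = 2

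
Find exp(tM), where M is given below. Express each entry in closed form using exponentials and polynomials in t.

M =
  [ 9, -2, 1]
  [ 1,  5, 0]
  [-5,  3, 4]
e^{tM} =
  [t^2*exp(6*t) + 3*t*exp(6*t) + exp(6*t), -t^2*exp(6*t)/2 - 2*t*exp(6*t), t^2*exp(6*t)/2 + t*exp(6*t)]
  [t^2*exp(6*t) + t*exp(6*t), -t^2*exp(6*t)/2 - t*exp(6*t) + exp(6*t), t^2*exp(6*t)/2]
  [-t^2*exp(6*t) - 5*t*exp(6*t), t^2*exp(6*t)/2 + 3*t*exp(6*t), -t^2*exp(6*t)/2 - 2*t*exp(6*t) + exp(6*t)]

Strategy: write M = P · J · P⁻¹ where J is a Jordan canonical form, so e^{tM} = P · e^{tJ} · P⁻¹, and e^{tJ} can be computed block-by-block.

M has Jordan form
J =
  [6, 1, 0]
  [0, 6, 1]
  [0, 0, 6]
(up to reordering of blocks).

Per-block formulas:
  For a 3×3 Jordan block J_3(6): exp(t · J_3(6)) = e^(6t)·(I + t·N + (t^2/2)·N^2), where N is the 3×3 nilpotent shift.

After assembling e^{tJ} and conjugating by P, we get:

e^{tM} =
  [t^2*exp(6*t) + 3*t*exp(6*t) + exp(6*t), -t^2*exp(6*t)/2 - 2*t*exp(6*t), t^2*exp(6*t)/2 + t*exp(6*t)]
  [t^2*exp(6*t) + t*exp(6*t), -t^2*exp(6*t)/2 - t*exp(6*t) + exp(6*t), t^2*exp(6*t)/2]
  [-t^2*exp(6*t) - 5*t*exp(6*t), t^2*exp(6*t)/2 + 3*t*exp(6*t), -t^2*exp(6*t)/2 - 2*t*exp(6*t) + exp(6*t)]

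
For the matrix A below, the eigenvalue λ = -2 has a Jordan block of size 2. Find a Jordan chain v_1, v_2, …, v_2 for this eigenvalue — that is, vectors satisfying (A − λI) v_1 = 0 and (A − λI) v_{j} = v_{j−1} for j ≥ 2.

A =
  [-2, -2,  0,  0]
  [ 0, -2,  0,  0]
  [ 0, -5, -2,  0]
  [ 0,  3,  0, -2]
A Jordan chain for λ = -2 of length 2:
v_1 = (-2, 0, -5, 3)ᵀ
v_2 = (0, 1, 0, 0)ᵀ

Let N = A − (-2)·I. We want v_2 with N^2 v_2 = 0 but N^1 v_2 ≠ 0; then v_{j-1} := N · v_j for j = 2, …, 2.

Pick v_2 = (0, 1, 0, 0)ᵀ.
Then v_1 = N · v_2 = (-2, 0, -5, 3)ᵀ.

Sanity check: (A − (-2)·I) v_1 = (0, 0, 0, 0)ᵀ = 0. ✓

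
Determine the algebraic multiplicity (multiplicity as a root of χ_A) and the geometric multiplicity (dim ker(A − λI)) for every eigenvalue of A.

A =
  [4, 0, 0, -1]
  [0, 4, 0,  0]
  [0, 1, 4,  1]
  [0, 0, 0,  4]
λ = 4: alg = 4, geom = 2

Step 1 — factor the characteristic polynomial to read off the algebraic multiplicities:
  χ_A(x) = (x - 4)^4

Step 2 — compute geometric multiplicities via the rank-nullity identity g(λ) = n − rank(A − λI):
  rank(A − (4)·I) = 2, so dim ker(A − (4)·I) = n − 2 = 2

Summary:
  λ = 4: algebraic multiplicity = 4, geometric multiplicity = 2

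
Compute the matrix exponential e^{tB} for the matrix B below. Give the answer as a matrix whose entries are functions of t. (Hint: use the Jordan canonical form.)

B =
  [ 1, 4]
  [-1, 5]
e^{tB} =
  [-2*t*exp(3*t) + exp(3*t), 4*t*exp(3*t)]
  [-t*exp(3*t), 2*t*exp(3*t) + exp(3*t)]

Strategy: write B = P · J · P⁻¹ where J is a Jordan canonical form, so e^{tB} = P · e^{tJ} · P⁻¹, and e^{tJ} can be computed block-by-block.

B has Jordan form
J =
  [3, 1]
  [0, 3]
(up to reordering of blocks).

Per-block formulas:
  For a 2×2 Jordan block J_2(3): exp(t · J_2(3)) = e^(3t)·(I + t·N), where N is the 2×2 nilpotent shift.

After assembling e^{tJ} and conjugating by P, we get:

e^{tB} =
  [-2*t*exp(3*t) + exp(3*t), 4*t*exp(3*t)]
  [-t*exp(3*t), 2*t*exp(3*t) + exp(3*t)]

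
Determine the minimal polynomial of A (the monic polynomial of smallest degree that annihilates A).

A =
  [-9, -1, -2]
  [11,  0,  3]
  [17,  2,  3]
x^3 + 6*x^2 + 12*x + 8

The characteristic polynomial is χ_A(x) = (x + 2)^3, so the eigenvalues are known. The minimal polynomial is
  m_A(x) = Π_λ (x − λ)^{k_λ}
where k_λ is the size of the *largest* Jordan block for λ (equivalently, the smallest k with (A − λI)^k v = 0 for every generalised eigenvector v of λ).

  λ = -2: largest Jordan block has size 3, contributing (x + 2)^3

So m_A(x) = (x + 2)^3 = x^3 + 6*x^2 + 12*x + 8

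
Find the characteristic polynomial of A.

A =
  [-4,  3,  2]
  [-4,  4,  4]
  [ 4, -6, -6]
x^3 + 6*x^2 + 12*x + 8

Expanding det(x·I − A) (e.g. by cofactor expansion or by noting that A is similar to its Jordan form J, which has the same characteristic polynomial as A) gives
  χ_A(x) = x^3 + 6*x^2 + 12*x + 8
which factors as (x + 2)^3. The eigenvalues (with algebraic multiplicities) are λ = -2 with multiplicity 3.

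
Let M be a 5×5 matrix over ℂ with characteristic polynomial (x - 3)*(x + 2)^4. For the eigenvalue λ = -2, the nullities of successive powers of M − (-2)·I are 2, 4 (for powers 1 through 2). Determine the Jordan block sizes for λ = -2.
Block sizes for λ = -2: [2, 2]

From the dimensions of kernels of powers, the number of Jordan blocks of size at least j is d_j − d_{j−1} where d_j = dim ker(N^j) (with d_0 = 0). Computing the differences gives [2, 2].
The number of blocks of size exactly k is (#blocks of size ≥ k) − (#blocks of size ≥ k + 1), so the partition is: 2 block(s) of size 2.
In nonincreasing order the block sizes are [2, 2].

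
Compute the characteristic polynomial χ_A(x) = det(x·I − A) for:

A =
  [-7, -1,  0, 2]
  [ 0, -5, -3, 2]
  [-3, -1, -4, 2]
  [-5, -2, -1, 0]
x^4 + 16*x^3 + 96*x^2 + 256*x + 256

Expanding det(x·I − A) (e.g. by cofactor expansion or by noting that A is similar to its Jordan form J, which has the same characteristic polynomial as A) gives
  χ_A(x) = x^4 + 16*x^3 + 96*x^2 + 256*x + 256
which factors as (x + 4)^4. The eigenvalues (with algebraic multiplicities) are λ = -4 with multiplicity 4.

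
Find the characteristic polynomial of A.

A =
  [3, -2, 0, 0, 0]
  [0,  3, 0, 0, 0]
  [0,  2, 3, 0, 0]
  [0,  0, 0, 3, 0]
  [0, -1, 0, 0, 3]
x^5 - 15*x^4 + 90*x^3 - 270*x^2 + 405*x - 243

Expanding det(x·I − A) (e.g. by cofactor expansion or by noting that A is similar to its Jordan form J, which has the same characteristic polynomial as A) gives
  χ_A(x) = x^5 - 15*x^4 + 90*x^3 - 270*x^2 + 405*x - 243
which factors as (x - 3)^5. The eigenvalues (with algebraic multiplicities) are λ = 3 with multiplicity 5.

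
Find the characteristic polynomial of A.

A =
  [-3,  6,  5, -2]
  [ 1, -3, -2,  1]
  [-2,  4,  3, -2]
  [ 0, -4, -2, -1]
x^4 + 4*x^3 + 6*x^2 + 4*x + 1

Expanding det(x·I − A) (e.g. by cofactor expansion or by noting that A is similar to its Jordan form J, which has the same characteristic polynomial as A) gives
  χ_A(x) = x^4 + 4*x^3 + 6*x^2 + 4*x + 1
which factors as (x + 1)^4. The eigenvalues (with algebraic multiplicities) are λ = -1 with multiplicity 4.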